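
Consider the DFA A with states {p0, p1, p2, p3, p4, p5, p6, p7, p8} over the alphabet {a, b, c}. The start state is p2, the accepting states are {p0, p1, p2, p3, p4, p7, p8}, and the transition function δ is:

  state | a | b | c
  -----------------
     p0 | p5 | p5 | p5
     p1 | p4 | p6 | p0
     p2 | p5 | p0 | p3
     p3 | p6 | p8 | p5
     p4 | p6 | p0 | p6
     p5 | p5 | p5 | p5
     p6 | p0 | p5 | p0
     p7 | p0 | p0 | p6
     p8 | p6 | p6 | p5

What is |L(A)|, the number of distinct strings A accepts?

The useful subgraph on states {p0, p2, p3, p6, p8} is acyclic, so L(A) is finite; the longest accepting path visits 5 useful states, giving maximum string length 4.
Counting accepting paths from p2 by length: 1 of length 0, 2 of length 1, 1 of length 2, 2 of length 3, 4 of length 4. Total 10.

10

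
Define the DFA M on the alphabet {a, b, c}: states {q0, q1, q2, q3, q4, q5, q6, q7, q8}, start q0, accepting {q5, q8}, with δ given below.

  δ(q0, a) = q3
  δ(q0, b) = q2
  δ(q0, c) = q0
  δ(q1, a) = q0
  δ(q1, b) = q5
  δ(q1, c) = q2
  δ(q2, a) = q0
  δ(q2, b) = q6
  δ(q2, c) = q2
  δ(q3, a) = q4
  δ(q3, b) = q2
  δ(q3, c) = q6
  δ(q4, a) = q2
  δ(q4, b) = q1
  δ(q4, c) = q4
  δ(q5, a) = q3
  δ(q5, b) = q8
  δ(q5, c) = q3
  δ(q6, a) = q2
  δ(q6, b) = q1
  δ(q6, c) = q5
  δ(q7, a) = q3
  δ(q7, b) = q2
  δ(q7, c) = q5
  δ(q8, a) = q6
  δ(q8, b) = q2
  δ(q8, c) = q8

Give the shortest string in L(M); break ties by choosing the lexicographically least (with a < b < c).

A breadth-first search from q0 reaches an accepting state first via the path q0 → q3 → q6 → q5 on input acc.
No string of length < 3 is accepted (BFS exhausts all shorter strings without reaching an accepting state), and acc is the lexicographically least accepting string of length 3.

acc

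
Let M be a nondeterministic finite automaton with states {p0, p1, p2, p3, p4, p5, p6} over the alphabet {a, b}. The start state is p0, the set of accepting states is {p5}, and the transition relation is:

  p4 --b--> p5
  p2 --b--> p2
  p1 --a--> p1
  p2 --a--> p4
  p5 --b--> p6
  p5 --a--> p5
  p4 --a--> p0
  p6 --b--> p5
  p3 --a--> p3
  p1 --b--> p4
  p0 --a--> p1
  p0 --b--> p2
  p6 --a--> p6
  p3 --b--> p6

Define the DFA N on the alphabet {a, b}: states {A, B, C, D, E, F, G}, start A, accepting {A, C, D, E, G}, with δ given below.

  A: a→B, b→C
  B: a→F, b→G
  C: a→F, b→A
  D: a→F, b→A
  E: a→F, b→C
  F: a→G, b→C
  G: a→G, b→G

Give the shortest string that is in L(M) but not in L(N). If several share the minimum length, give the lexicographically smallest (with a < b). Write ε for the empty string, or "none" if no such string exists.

baba

The string baba is accepted by M but not by N.
No shorter string lies in the difference, and baba is the lexicographically first length-4 string in L(M) \ L(N).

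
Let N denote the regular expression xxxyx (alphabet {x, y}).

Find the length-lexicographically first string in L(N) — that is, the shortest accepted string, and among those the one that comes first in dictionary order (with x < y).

By inspection of the expression, no string of length less than 5 matches, and xxxyx is the lexicographically first match of length 5.

xxxyx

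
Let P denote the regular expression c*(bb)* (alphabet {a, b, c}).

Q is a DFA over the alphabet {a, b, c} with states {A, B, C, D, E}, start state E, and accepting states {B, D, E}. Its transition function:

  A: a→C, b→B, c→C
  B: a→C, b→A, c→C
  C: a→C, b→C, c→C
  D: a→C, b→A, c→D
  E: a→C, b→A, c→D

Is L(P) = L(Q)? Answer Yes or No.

Yes

Converting the expression P to a DFA (subset construction, then merging equivalent states) gives the minimal DFA with states {p0, p1, p2, p3}, start state p0, accepting states {p0, p3} and transitions p0: a→p1, b→p2, c→p0; p1: a→p1, b→p1, c→p1; p2: a→p1, b→p3, c→p1; p3: a→p1, b→p2, c→p1.
Exploring the product automaton P × Q from the start pair (p0, E), following both machines on each input symbol, reaches 5 state pairs: (p0, E), (p1, C), (p2, A), (p0, D), (p3, B).
P accepts in {p0, p3} and Q accepts in {B, D, E}. In every reachable pair the two components are either both accepting — (p0, E), (p0, D), (p3, B) — or both non-accepting, so no string is accepted by exactly one of the machines: L(P) \ L(Q) and L(Q) \ L(P) are both empty.
Hence every string is accepted by P iff it is accepted by Q, and the two languages coincide.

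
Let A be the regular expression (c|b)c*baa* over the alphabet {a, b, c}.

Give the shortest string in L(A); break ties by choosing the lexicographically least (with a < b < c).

bba

By inspection of the expression, no string of length less than 3 matches, and bba is the lexicographically first match of length 3.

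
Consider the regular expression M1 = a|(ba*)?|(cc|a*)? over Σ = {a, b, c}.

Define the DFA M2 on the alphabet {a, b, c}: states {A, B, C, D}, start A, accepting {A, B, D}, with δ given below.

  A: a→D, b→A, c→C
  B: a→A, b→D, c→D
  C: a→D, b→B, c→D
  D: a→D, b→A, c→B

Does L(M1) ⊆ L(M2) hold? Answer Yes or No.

Yes

Converting the expression M1 to a DFA (subset construction, then merging equivalent states) gives the minimal DFA with states {r0, r1, r2, r3, r4}, start state r0, accepting states {r0, r1, r4} and transitions r0: a→r1, b→r1, c→r2; r1: a→r1, b→r3, c→r3; r2: a→r3, b→r3, c→r4; r3: a→r3, b→r3, c→r3; r4: a→r3, b→r3, c→r3.
Exploring the product automaton M1 × M2 from the start pair (r0, A), following both machines on each input symbol, reaches 9 state pairs: (r0, A), (r1, D), (r1, A), (r2, C), (r3, A), (r3, B), (r3, C), (r3, D), (r4, D).
M1 accepts in {r0, r1, r4} and M2 accepts in {A, B, D}. The reachable pairs whose M1-component is accepting are (r0, A), (r1, D), (r1, A), (r4, D); in each of them the M2-component is accepting too, so the product for L(M1) \ L(M2) (M1-component accepting, M2-component rejecting) has no reachable accepting pair and the difference is empty.
Hence every string in L(M1) is also in L(M2).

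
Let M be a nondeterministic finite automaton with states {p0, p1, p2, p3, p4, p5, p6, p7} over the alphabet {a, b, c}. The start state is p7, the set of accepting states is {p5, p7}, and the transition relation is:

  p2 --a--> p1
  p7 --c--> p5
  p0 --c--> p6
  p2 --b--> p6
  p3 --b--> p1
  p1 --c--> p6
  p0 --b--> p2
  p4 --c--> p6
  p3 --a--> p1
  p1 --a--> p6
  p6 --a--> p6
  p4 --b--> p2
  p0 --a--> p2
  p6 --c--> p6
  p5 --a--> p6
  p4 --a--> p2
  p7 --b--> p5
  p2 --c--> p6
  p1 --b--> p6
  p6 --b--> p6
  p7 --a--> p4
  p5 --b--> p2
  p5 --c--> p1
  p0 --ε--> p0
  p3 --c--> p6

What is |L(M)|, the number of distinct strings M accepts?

The useful subgraph on states {p5, p7} is acyclic, so L(M) is finite; the longest accepting path visits 2 useful states, giving maximum string length 1.
Counting accepting paths from p7 by length: 1 of length 0, 2 of length 1. Total 3.

3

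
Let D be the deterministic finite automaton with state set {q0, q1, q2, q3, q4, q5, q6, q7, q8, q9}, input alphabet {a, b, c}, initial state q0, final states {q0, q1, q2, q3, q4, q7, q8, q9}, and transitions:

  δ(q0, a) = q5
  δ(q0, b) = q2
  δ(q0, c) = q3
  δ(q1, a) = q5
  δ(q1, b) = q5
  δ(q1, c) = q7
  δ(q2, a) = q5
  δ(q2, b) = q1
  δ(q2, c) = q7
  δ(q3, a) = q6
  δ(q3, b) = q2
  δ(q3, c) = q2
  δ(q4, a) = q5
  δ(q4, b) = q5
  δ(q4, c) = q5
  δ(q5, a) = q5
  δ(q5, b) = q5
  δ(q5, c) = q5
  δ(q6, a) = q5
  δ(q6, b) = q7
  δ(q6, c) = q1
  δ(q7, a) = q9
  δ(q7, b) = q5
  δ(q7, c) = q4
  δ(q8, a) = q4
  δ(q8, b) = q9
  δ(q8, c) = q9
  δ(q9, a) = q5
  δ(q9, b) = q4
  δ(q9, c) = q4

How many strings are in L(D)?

The useful subgraph on states {q0, q1, q2, q3, q4, q6, q7, q9} is acyclic, so L(D) is finite; the longest accepting path visits 7 useful states, giving maximum string length 6.
Counting accepting paths from q0 by length: 1 of length 0, 2 of length 1, 4 of length 2, 9 of length 3, 13 of length 4, 14 of length 5, 6 of length 6. Total 49.

49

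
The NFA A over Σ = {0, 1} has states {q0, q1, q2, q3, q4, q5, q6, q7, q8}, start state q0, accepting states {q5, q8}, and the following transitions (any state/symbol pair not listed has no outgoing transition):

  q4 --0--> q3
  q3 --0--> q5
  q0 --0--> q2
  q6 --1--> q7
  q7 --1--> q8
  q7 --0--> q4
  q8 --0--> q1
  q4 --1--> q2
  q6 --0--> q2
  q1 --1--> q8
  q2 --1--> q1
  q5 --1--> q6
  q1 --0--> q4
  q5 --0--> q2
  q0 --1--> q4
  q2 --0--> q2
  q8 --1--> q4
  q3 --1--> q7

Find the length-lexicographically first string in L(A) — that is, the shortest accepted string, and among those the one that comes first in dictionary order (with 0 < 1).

011

A breadth-first search from q0 reaches an accepting state first via the path q0 → q2 → q1 → q8 on input 011.
No string of length < 3 is accepted (BFS exhausts all shorter strings without reaching an accepting state), and 011 is the lexicographically least accepting string of length 3.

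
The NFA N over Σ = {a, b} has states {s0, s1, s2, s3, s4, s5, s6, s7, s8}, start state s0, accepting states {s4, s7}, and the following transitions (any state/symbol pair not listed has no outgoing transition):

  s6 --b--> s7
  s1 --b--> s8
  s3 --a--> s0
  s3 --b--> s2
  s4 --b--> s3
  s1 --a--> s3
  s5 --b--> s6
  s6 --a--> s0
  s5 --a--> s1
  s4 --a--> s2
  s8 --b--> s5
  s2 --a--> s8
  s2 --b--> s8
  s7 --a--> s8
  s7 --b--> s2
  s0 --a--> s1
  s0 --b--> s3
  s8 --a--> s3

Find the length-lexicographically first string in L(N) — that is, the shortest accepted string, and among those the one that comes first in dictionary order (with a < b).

abbbb

A breadth-first search from s0 reaches an accepting state first via the path s0 → s1 → s8 → s5 → s6 → s7 on input abbbb.
No string of length < 5 is accepted (BFS exhausts all shorter strings without reaching an accepting state), and abbbb is the lexicographically least accepting string of length 5.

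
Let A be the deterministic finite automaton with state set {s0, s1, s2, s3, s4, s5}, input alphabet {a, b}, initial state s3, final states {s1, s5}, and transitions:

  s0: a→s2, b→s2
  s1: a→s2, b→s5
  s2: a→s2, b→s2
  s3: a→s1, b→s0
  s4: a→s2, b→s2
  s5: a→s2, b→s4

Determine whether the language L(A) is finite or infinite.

The useful states (reachable from s3 and able to reach an accepting state) are {s1, s3, s5}.
Restricted to these states the transition graph has no cycle, so every accepting path has bounded length and L is finite.

finite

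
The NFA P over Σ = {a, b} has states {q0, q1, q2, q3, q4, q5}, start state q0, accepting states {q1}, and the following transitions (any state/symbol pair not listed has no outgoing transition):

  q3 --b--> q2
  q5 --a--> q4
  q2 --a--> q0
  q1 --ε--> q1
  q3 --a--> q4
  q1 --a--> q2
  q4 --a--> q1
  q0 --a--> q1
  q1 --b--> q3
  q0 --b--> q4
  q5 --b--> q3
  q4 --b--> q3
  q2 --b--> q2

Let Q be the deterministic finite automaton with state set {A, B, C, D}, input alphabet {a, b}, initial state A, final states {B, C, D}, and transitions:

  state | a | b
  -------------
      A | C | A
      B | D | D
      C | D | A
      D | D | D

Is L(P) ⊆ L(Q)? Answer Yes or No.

Exploring the product automaton P × Q from the start pair (q0, A), following both machines on each input symbol, reaches 12 state pairs: (q0, A), (q1, C), (q4, A), (q2, D), (q3, A), (q0, D), (q4, C), (q2, A), (q1, D), (q4, D), (q0, C), (q3, D).
P accepts in {q1} and Q accepts in {B, C, D}. The reachable pairs whose P-component is accepting are (q1, C), (q1, D); in each of them the Q-component is accepting too, so the product for L(P) \ L(Q) (P-component accepting, Q-component rejecting) has no reachable accepting pair and the difference is empty.
Hence every string in L(P) is also in L(Q).

Yes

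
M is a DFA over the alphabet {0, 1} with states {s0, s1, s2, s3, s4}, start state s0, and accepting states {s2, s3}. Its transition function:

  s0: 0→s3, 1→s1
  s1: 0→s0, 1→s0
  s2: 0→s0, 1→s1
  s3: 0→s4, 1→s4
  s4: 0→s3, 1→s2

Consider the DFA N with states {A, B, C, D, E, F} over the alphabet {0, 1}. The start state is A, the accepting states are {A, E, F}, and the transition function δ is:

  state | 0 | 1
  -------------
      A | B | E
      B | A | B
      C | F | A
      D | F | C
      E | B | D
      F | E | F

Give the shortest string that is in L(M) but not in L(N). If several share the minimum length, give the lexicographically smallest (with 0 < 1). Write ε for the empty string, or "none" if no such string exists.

0

The string 0 is accepted by M but not by N.
No shorter string lies in the difference, and 0 is the lexicographically first length-1 string in L(M) \ L(N).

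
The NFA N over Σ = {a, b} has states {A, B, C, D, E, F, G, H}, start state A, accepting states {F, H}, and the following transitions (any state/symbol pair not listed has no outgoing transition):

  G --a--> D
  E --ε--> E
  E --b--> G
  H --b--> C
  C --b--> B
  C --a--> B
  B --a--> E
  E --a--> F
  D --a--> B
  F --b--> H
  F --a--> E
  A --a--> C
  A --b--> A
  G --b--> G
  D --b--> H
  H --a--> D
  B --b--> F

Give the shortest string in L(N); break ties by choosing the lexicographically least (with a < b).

A breadth-first search from A reaches an accepting state first via the path A → C → B → F on input aab.
No string of length < 3 is accepted (BFS exhausts all shorter strings without reaching an accepting state), and aab is the lexicographically least accepting string of length 3.

aab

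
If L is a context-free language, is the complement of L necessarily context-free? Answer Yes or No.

No

CFLs are closed under union, so if they were also closed under complement they would be closed under intersection by De Morgan (L₁ ∩ L₂ is the complement of the union of the complements). But {aⁿbⁿcᵐ} ∩ {aᵐbⁿcⁿ} = {aⁿbⁿcⁿ} is not context-free although both operands are.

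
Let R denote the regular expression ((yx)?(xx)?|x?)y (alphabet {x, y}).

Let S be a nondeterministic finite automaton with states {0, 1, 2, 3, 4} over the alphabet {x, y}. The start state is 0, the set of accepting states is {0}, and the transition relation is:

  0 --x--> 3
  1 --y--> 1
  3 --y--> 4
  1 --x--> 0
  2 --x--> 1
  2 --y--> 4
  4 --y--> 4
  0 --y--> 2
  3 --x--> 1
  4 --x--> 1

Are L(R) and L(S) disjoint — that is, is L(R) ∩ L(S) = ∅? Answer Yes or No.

Yes

Converting the expression R to a DFA (subset construction, then merging equivalent states) gives the minimal DFA with states {r0, r1, r2, r3, r4, r5, r6, r7}, start state r0, accepting states {r2, r4} and transitions r0: x→r1, y→r2; r1: x→r3, y→r4; r2: x→r5, y→r6; r3: x→r6, y→r4; r4: x→r6, y→r6; r5: x→r7, y→r4; r6: x→r6, y→r6; r7: x→r3, y→r6.
Exploring the product automaton R × S from the start pair (r0, 0), following both machines on each input symbol, reaches 14 state pairs: (r0, 0), (r1, 3), (r2, 2), (r3, 1), (r4, 4), (r5, 1), (r6, 4), (r6, 0), (r4, 1), (r6, 1), (r7, 0), (r6, 3), (r6, 2), (r3, 3).
R accepts in {r2, r4} and S accepts in {0}; no reachable pair has both components accepting, so no string drives both machines to acceptance simultaneously and L(R) ∩ L(S) = ∅.
So no string is accepted by both, and the intersection is empty.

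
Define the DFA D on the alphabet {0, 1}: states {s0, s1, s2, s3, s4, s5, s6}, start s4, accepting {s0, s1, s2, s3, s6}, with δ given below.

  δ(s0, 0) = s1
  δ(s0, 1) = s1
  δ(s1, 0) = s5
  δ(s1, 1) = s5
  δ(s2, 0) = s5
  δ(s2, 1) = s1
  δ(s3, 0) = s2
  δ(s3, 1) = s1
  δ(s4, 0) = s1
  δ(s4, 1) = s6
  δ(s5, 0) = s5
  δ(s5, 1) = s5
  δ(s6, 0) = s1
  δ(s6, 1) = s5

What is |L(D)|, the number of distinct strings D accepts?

The useful subgraph on states {s1, s4, s6} is acyclic, so L(D) is finite; the longest accepting path visits 3 useful states, giving maximum string length 2.
Counting accepting paths from s4 by length: 2 of length 1, 1 of length 2. Total 3.

3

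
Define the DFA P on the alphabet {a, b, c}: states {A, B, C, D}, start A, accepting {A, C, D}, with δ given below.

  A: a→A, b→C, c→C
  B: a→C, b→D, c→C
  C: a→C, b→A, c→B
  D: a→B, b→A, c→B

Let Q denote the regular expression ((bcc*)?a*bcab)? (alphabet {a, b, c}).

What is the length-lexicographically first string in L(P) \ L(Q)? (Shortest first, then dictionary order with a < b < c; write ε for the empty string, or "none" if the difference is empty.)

The string a is accepted by P but not by Q.
No shorter string lies in the difference, and a is the lexicographically first length-1 string in L(P) \ L(Q).

a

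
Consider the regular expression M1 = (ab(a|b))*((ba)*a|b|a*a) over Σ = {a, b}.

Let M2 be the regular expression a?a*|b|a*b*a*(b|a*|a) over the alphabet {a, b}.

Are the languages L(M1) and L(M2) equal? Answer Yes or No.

No

The string babaa is accepted by M1 but rejected by M2.
So L(M1) ≠ L(M2).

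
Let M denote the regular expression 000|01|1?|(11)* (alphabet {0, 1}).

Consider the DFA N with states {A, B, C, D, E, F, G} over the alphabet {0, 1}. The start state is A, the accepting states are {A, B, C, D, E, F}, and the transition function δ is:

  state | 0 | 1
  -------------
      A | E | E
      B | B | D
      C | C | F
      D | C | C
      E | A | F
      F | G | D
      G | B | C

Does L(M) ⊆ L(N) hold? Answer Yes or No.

Yes

Converting the expression M to a DFA (subset construction, then merging equivalent states) gives the minimal DFA with states {m0, m1, m2, m3, m4, m5, m6, m7}, start state m0, accepting states {m0, m2, m4, m6} and transitions m0: 0→m1, 1→m2; m1: 0→m3, 1→m4; m2: 0→m5, 1→m6; m3: 0→m4, 1→m5; m4: 0→m5, 1→m5; m5: 0→m5, 1→m5; m6: 0→m5, 1→m7; m7: 0→m5, 1→m6.
Exploring the product automaton M × N from the start pair (m0, A), following both machines on each input symbol, reaches 19 state pairs: (m0, A), (m1, E), (m2, E), (m3, A), (m4, F), (m5, A), (m6, F), (m4, E), (m5, E), (m5, G), (m5, D), (m7, D), (m5, F), (m5, B), (m5, C), (m6, C), (m7, F), (m6, D), (m7, C).
M accepts in {m0, m2, m4, m6} and N accepts in {A, B, C, D, E, F}. The reachable pairs whose M-component is accepting are (m0, A), (m2, E), (m4, F), (m6, F), (m4, E), (m6, C), (m6, D); in each of them the N-component is accepting too, so the product for L(M) \ L(N) (M-component accepting, N-component rejecting) has no reachable accepting pair and the difference is empty.
Hence every string in L(M) is also in L(N).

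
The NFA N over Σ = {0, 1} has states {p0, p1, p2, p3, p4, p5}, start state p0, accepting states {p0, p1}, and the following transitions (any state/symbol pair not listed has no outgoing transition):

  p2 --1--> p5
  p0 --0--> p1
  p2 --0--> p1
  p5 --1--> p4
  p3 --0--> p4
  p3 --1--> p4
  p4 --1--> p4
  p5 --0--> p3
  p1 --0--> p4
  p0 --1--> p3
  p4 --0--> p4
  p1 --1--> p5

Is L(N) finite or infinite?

The useful states (reachable from p0 and able to reach an accepting state) are {p0, p1}.
Restricted to these states the transition graph has no cycle, so every accepting path has bounded length and L is finite.

finite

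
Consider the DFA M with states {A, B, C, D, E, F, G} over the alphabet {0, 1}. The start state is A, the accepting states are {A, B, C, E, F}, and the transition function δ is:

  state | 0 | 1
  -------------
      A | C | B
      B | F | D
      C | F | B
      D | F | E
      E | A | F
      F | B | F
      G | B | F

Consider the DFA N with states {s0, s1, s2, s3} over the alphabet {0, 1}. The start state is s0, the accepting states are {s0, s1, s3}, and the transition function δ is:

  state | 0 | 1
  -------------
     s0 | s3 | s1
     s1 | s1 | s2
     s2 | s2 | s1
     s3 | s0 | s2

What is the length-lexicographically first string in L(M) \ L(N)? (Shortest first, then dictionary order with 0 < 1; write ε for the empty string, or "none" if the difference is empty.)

01

The string 01 is accepted by M but not by N.
No shorter string lies in the difference, and 01 is the lexicographically first length-2 string in L(M) \ L(N).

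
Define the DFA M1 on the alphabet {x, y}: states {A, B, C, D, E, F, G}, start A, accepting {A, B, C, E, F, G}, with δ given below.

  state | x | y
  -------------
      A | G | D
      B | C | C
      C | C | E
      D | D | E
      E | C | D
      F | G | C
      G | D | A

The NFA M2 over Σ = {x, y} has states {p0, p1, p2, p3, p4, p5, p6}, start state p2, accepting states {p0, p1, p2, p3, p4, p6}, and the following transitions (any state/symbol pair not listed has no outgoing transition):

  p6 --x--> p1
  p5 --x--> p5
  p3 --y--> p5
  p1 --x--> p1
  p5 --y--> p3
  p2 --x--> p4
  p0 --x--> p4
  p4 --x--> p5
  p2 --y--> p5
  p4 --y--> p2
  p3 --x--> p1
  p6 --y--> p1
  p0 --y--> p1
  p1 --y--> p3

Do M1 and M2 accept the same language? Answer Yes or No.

Yes

Exploring the product automaton M1 × M2 from the start pair (A, p2), following both machines on each input symbol, reaches 5 state pairs: (A, p2), (G, p4), (D, p5), (E, p3), (C, p1).
M1 accepts in {A, B, C, E, F, G} and M2 accepts in {p0, p1, p2, p3, p4, p6}. In every reachable pair the two components are either both accepting — (A, p2), (G, p4), (E, p3), (C, p1) — or both non-accepting, so no string is accepted by exactly one of the machines: L(M1) \ L(M2) and L(M2) \ L(M1) are both empty.
Hence every string is accepted by M1 iff it is accepted by M2, and the two languages coincide.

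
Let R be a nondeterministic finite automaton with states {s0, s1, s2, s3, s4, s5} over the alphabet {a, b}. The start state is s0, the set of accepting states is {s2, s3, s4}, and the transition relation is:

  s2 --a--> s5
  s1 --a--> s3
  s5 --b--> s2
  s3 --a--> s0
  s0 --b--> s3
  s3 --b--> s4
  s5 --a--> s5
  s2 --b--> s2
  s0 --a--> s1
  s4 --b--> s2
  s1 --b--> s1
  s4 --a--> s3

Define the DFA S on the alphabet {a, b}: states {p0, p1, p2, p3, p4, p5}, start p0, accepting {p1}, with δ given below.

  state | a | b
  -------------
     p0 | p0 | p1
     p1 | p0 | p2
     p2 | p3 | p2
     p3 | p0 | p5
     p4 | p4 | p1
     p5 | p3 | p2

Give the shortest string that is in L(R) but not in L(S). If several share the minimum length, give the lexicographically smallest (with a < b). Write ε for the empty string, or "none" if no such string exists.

The string aa is accepted by R but not by S.
No shorter string lies in the difference, and aa is the lexicographically first length-2 string in L(R) \ L(S).

aa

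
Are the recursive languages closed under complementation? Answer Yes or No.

Yes

Run the decider for L and flip its answer; since the decider halts on every input, this decides the complement.
So the recursive languages are closed under complement.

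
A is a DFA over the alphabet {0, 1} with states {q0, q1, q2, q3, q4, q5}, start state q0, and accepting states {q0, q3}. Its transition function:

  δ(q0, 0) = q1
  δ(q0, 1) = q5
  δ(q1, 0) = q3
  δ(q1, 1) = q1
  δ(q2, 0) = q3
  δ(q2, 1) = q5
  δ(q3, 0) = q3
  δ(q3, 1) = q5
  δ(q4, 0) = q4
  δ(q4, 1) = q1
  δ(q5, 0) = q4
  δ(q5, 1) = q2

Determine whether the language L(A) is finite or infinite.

infinite

State q1 is reachable from the start and can reach an accepting state, and it lies on the cycle q1 → q1.
Traversing that cycle any number of times yields accepted strings of unbounded length, so the language is infinite.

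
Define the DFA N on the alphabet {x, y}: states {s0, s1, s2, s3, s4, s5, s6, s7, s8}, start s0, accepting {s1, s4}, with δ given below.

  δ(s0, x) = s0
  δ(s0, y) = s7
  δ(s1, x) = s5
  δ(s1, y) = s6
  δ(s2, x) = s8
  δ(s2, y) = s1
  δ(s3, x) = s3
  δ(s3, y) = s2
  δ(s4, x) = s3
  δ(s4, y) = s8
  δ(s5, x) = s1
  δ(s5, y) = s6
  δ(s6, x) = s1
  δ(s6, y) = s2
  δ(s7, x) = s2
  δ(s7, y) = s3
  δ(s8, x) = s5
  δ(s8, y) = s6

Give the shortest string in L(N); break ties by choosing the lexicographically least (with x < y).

A breadth-first search from s0 reaches an accepting state first via the path s0 → s7 → s2 → s1 on input yxy.
No string of length < 3 is accepted (BFS exhausts all shorter strings without reaching an accepting state), and yxy is the lexicographically least accepting string of length 3.

yxy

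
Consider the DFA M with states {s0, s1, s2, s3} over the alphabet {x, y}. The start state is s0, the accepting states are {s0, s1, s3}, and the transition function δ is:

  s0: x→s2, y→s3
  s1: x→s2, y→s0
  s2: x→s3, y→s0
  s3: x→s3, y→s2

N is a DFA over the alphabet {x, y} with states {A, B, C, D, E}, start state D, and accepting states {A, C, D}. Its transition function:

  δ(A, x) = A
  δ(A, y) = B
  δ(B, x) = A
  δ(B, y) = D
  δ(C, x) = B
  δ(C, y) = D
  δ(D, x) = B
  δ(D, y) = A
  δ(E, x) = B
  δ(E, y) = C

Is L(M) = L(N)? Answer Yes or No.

Exploring the product automaton M × N from the start pair (s0, D), following both machines on each input symbol, reaches 3 state pairs: (s0, D), (s2, B), (s3, A).
M accepts in {s0, s1, s3} and N accepts in {A, C, D}. In every reachable pair the two components are either both accepting — (s0, D), (s3, A) — or both non-accepting, so no string is accepted by exactly one of the machines: L(M) \ L(N) and L(N) \ L(M) are both empty.
Hence every string is accepted by M iff it is accepted by N, and the two languages coincide.

Yes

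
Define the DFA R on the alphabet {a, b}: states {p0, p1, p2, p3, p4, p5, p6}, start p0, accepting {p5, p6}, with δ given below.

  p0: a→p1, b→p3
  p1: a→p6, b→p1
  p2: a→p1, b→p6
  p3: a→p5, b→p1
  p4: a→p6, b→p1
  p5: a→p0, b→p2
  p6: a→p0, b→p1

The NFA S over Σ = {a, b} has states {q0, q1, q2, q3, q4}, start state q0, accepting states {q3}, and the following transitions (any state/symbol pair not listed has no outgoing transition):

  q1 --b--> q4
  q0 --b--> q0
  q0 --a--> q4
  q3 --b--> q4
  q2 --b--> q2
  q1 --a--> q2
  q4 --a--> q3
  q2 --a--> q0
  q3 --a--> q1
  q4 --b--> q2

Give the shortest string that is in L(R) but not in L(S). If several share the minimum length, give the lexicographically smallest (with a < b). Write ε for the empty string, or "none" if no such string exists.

The string ba is accepted by R but not by S.
No shorter string lies in the difference, and ba is the lexicographically first length-2 string in L(R) \ L(S).

ba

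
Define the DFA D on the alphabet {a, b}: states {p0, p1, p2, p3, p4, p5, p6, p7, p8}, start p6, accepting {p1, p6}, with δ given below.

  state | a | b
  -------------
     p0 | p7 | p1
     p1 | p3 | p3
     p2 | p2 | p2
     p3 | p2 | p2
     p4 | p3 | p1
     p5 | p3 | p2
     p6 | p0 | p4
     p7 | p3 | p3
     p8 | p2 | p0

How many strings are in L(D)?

3

The useful subgraph on states {p0, p1, p4, p6} is acyclic, so L(D) is finite; the longest accepting path visits 3 useful states, giving maximum string length 2.
Counting accepting paths from p6 by length: 1 of length 0, 2 of length 2. Total 3.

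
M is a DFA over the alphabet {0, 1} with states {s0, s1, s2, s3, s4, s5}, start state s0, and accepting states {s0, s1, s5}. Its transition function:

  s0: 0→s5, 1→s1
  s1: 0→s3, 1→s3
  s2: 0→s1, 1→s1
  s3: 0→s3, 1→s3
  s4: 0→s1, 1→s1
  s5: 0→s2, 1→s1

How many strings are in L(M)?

The useful subgraph on states {s0, s1, s2, s5} is acyclic, so L(M) is finite; the longest accepting path visits 4 useful states, giving maximum string length 3.
Counting accepting paths from s0 by length: 1 of length 0, 2 of length 1, 1 of length 2, 2 of length 3. Total 6.

6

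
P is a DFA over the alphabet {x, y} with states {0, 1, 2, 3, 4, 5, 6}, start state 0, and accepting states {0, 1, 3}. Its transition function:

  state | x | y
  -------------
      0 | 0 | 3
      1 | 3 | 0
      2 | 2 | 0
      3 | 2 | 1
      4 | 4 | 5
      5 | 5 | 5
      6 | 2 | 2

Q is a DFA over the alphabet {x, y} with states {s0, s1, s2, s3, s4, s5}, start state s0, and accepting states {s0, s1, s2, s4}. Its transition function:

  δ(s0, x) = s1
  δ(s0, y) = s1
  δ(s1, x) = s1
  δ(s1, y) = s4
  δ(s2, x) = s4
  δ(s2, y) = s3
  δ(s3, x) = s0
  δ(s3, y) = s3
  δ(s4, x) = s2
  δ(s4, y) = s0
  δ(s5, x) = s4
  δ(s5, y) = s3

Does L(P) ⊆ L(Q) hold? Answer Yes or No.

The string xyxy is in L(P) but not in L(Q).
So L(P) ⊄ L(Q).

No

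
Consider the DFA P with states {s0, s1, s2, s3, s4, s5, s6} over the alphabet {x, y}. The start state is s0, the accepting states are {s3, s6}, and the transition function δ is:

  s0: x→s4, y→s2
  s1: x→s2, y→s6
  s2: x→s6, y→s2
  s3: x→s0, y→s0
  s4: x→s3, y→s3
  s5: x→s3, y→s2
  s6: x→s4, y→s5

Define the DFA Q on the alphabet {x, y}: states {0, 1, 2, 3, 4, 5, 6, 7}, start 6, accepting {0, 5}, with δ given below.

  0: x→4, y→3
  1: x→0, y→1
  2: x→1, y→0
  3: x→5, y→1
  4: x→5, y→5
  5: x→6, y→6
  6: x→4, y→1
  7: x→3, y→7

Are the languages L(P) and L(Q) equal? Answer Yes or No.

Exploring the product automaton P × Q from the start pair (s0, 6), following both machines on each input symbol, reaches 6 state pairs: (s0, 6), (s4, 4), (s2, 1), (s3, 5), (s6, 0), (s5, 3).
P accepts in {s3, s6} and Q accepts in {0, 5}. In every reachable pair the two components are either both accepting — (s3, 5), (s6, 0) — or both non-accepting, so no string is accepted by exactly one of the machines: L(P) \ L(Q) and L(Q) \ L(P) are both empty.
Hence every string is accepted by P iff it is accepted by Q, and the two languages coincide.

Yes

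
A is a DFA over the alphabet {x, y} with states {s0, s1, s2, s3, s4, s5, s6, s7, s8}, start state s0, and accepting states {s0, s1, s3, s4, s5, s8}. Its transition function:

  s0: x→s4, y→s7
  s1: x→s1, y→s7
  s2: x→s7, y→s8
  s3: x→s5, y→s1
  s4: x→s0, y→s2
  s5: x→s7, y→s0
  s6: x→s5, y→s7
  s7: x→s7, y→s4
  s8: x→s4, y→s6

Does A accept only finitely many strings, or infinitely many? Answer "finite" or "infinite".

State s0 is reachable from the start and can reach an accepting state, and it lies on the cycle s0 → s4 → s0.
Traversing that cycle any number of times yields accepted strings of unbounded length, so the language is infinite.

infinite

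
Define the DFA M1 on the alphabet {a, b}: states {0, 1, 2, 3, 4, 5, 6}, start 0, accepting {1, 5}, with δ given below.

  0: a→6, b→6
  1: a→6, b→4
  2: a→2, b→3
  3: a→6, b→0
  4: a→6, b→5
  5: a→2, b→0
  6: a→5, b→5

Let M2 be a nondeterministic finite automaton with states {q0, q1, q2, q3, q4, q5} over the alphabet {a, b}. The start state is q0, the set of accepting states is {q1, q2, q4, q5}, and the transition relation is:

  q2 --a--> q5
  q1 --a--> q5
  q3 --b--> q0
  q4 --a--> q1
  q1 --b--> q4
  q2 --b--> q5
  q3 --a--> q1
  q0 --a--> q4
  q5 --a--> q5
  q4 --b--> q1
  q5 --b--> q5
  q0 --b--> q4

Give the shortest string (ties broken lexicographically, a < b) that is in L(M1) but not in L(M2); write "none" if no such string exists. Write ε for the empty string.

Exploring the product automaton M1 × M2 from the start pair (0, q0), following both machines on each input symbol, reaches 14 state pairs: (0, q0), (6, q4), (5, q1), (2, q5), (0, q4), (3, q5), (6, q1), (6, q5), (0, q5), (5, q5), (5, q4), (2, q1), (0, q1), (3, q4).
M1 accepts in {1, 5} and M2 accepts in {q1, q2, q4, q5}. The reachable pairs whose M1-component is accepting are (5, q1), (5, q5), (5, q4); in each of them the M2-component is accepting too, so the product for L(M1) \ L(M2) (M1-component accepting, M2-component rejecting) has no reachable accepting pair and the difference is empty.
So every string accepted by M1 is also accepted by M2: L(M1) \ L(M2) = ∅ and there is no such string.

none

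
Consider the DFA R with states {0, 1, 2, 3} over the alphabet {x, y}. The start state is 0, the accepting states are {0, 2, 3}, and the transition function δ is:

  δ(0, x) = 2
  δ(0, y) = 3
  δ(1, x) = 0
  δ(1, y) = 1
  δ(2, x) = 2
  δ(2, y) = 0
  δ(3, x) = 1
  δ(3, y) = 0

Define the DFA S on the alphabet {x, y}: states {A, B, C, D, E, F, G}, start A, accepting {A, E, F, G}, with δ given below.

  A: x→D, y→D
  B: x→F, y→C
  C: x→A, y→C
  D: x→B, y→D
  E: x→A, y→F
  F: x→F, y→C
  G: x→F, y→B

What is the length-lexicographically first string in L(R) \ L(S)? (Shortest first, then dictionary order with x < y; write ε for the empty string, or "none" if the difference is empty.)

The string x is accepted by R but not by S.
No shorter string lies in the difference, and x is the lexicographically first length-1 string in L(R) \ L(S).

x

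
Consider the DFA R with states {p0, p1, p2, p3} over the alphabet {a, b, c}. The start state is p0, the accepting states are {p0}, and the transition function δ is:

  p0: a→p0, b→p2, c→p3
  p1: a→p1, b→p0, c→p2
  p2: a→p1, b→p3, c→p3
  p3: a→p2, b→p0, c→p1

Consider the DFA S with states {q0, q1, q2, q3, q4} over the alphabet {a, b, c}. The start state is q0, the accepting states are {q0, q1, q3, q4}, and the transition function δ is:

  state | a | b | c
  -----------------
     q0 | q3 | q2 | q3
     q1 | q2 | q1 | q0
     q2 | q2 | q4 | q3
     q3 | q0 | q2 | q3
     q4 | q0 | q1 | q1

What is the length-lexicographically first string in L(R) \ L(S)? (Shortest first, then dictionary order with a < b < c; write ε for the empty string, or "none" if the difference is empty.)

The string cb is accepted by R but not by S.
No shorter string lies in the difference, and cb is the lexicographically first length-2 string in L(R) \ L(S).

cb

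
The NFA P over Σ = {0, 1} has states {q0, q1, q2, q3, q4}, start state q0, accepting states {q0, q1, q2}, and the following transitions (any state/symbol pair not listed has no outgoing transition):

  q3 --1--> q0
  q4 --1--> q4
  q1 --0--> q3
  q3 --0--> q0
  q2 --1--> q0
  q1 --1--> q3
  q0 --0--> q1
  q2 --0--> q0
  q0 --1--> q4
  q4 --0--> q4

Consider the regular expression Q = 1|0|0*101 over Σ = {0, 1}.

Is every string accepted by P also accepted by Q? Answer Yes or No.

The empty string ε is in L(P) but not in L(Q).
So L(P) ⊄ L(Q).

No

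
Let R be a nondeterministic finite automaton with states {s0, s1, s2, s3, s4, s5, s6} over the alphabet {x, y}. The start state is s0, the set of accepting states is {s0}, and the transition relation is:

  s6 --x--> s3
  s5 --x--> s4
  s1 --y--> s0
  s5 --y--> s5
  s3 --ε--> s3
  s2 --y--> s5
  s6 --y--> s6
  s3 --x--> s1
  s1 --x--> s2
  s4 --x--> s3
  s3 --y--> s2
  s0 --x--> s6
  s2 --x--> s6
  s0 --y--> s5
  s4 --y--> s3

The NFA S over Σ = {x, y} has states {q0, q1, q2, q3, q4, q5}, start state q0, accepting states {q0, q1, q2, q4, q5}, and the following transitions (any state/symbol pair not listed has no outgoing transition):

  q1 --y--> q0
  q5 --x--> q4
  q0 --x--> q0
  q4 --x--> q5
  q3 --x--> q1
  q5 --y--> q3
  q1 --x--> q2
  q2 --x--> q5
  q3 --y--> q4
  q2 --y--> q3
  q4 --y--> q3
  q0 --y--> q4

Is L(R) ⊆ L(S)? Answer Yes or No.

No

The string xyxxy is in L(R) but not in L(S).
So L(R) ⊄ L(S).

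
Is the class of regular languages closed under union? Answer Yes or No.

Yes

Given DFAs for L₁ and L₂, run them in parallel: the product automaton on Q₁ × Q₂ that accepts when either component is accepting recognises L₁ ∪ L₂ (equivalently, R₁ | R₂ is a regular expression for it).
So the regular languages are closed under union.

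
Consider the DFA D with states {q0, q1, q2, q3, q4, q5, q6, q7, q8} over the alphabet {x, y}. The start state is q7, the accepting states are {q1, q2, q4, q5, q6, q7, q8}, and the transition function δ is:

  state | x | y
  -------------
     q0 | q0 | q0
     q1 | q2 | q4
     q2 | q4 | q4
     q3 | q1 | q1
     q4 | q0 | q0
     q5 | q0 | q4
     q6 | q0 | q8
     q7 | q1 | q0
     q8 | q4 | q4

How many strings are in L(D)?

The useful subgraph on states {q1, q2, q4, q7} is acyclic, so L(D) is finite; the longest accepting path visits 4 useful states, giving maximum string length 3.
Counting accepting paths from q7 by length: 1 of length 0, 1 of length 1, 2 of length 2, 2 of length 3. Total 6.

6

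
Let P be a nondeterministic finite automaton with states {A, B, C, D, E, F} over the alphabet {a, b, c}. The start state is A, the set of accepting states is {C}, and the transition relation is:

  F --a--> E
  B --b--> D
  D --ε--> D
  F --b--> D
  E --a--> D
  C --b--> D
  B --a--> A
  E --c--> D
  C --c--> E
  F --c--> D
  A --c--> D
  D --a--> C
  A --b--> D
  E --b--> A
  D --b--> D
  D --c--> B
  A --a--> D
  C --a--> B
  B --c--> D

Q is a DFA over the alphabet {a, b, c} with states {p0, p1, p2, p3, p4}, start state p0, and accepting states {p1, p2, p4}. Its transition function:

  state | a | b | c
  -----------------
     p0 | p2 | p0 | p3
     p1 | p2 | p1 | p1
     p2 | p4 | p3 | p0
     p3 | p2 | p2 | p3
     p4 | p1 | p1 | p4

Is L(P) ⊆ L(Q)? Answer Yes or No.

Yes

Exploring the product automaton P × Q from the start pair (A, p0), following both machines on each input symbol, reaches 20 state pairs: (A, p0), (D, p2), (D, p0), (D, p3), (C, p4), (B, p0), (C, p2), (B, p3), (B, p1), (D, p1), (E, p4), (A, p2), (B, p4), (E, p0), (A, p1), (D, p4), (C, p1), (B, p2), (E, p1), (A, p4).
P accepts in {C} and Q accepts in {p1, p2, p4}. The reachable pairs whose P-component is accepting are (C, p4), (C, p2), (C, p1); in each of them the Q-component is accepting too, so the product for L(P) \ L(Q) (P-component accepting, Q-component rejecting) has no reachable accepting pair and the difference is empty.
Hence every string in L(P) is also in L(Q).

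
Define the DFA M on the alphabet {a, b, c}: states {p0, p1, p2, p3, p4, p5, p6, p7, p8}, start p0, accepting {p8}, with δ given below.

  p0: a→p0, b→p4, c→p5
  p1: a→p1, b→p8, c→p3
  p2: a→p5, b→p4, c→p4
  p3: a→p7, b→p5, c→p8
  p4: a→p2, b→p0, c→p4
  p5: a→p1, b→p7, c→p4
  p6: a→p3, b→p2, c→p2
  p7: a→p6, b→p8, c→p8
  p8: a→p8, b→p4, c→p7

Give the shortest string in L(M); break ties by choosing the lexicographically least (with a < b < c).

A breadth-first search from p0 reaches an accepting state first via the path p0 → p5 → p1 → p8 on input cab.
No string of length < 3 is accepted (BFS exhausts all shorter strings without reaching an accepting state), and cab is the lexicographically least accepting string of length 3.

cab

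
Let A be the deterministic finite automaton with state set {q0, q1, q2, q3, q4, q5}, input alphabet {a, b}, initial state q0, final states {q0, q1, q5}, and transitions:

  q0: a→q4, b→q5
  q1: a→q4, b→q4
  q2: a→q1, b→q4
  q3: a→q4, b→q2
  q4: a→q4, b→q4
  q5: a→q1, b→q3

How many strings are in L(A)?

4

The useful subgraph on states {q0, q1, q2, q3, q5} is acyclic, so L(A) is finite; the longest accepting path visits 5 useful states, giving maximum string length 4.
Counting accepting paths from q0 by length: 1 of length 0, 1 of length 1, 1 of length 2, 1 of length 4. Total 4.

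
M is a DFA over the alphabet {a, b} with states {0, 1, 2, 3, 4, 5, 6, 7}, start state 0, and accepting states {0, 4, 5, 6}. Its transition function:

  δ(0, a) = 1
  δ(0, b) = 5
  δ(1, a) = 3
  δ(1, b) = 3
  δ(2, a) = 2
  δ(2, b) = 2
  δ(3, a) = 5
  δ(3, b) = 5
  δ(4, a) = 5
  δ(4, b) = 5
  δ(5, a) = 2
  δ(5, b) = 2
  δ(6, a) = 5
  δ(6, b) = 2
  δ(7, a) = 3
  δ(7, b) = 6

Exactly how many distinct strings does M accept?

The useful subgraph on states {0, 1, 3, 5} is acyclic, so L(M) is finite; the longest accepting path visits 4 useful states, giving maximum string length 3.
Counting accepting paths from 0 by length: 1 of length 0, 1 of length 1, 4 of length 3. Total 6.

6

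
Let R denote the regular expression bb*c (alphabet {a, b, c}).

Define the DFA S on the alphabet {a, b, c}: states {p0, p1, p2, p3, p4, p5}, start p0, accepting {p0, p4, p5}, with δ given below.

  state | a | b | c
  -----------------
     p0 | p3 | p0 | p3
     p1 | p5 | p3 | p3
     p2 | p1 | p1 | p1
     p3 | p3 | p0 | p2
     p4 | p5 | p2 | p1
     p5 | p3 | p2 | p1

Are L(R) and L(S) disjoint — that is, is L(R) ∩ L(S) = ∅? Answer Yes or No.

Converting the expression R to a DFA (subset construction, then merging equivalent states) gives the minimal DFA with states {r0, r1, r2, r3}, start state r0, accepting states {r3} and transitions r0: a→r1, b→r2, c→r1; r1: a→r1, b→r1, c→r1; r2: a→r1, b→r2, c→r3; r3: a→r1, b→r1, c→r1.
Exploring the product automaton R × S from the start pair (r0, p0), following both machines on each input symbol, reaches 8 state pairs: (r0, p0), (r1, p3), (r2, p0), (r1, p0), (r1, p2), (r3, p3), (r1, p1), (r1, p5).
R accepts in {r3} and S accepts in {p0, p4, p5}; no reachable pair has both components accepting, so no string drives both machines to acceptance simultaneously and L(R) ∩ L(S) = ∅.
So no string is accepted by both, and the intersection is empty.

Yes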